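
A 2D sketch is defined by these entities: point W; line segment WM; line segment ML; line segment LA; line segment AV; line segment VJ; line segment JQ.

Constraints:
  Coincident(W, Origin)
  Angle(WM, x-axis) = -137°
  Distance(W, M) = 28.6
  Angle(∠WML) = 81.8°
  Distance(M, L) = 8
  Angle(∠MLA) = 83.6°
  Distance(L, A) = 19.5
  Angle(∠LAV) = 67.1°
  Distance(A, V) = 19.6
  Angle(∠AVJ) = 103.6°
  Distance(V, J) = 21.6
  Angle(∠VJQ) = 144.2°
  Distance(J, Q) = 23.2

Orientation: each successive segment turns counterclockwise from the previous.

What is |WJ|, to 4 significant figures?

40.45

∠LAV = 67.1° gives AV at 170.5° from the x-axis; with |AV| = 19.6, V = (-23.56, -4.819). ∠AVJ = 103.6° gives VJ at -113.1° from the x-axis; with |VJ| = 21.6, J = (-32.04, -24.69). Then |WJ| = |J − W| = 40.45.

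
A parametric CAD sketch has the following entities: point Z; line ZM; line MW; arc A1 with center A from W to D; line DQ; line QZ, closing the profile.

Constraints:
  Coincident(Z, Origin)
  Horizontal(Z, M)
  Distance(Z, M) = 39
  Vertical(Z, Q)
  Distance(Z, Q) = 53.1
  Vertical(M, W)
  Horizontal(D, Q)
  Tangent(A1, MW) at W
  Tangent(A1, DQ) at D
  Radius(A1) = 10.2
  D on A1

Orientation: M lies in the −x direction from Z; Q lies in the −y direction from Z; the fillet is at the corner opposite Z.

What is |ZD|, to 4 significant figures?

60.41

Z is at the origin; ZM is horizontal with |ZM| = 39.0 and M on the −x side, so M = (-39.00, 0.000). Z and Q share the same x with |ZQ| = 53.1 and Q on the −y side, so Q = (0.000, -53.10). The virtual corner opposite Z is at (-39.00, -53.10). The tangent condition forces AW to be normal to MW and since A1 is tangent to DQ there, AD ⟂ DQ, with radius 10.2, so the center A sits 10.2 in from both sides at A = (-28.80, -42.90). That places the tangent points at W = (-39.00, -42.90) on MW and D = (-28.80, -53.10) on DQ. Then |ZD| = |D − Z| = 60.41.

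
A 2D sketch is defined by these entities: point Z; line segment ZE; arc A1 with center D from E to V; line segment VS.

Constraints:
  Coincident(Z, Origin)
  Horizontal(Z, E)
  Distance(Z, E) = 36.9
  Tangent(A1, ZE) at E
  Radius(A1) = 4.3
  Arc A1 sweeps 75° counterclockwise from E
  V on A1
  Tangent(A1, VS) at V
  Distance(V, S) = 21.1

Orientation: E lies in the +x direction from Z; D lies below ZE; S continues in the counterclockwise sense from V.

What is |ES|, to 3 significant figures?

25.5

Z is at the origin; Z and E share the same y with |ZE| = 36.9 and E on the +x side, so E = (36.9, 0.00). Tangency of A1 to ZE means the radius DE is perpendicular to ZE, so D = E + (0, -4.3) = (36.9, -4.30). On A1, E sits at bearing 90° from D; a 75° counterclockwise sweep puts V at bearing 165°, so V = D + 4.3·(cos 165°, sin 165°) = (32.7, -3.19). A1 meets VS tangentially, so DV is at right angles to VS, so VS runs along (−sin 165°, cos 165°); with |VS| = 21.1, S = (27.3, -23.6). Then |ES| = |S − E| = 25.5.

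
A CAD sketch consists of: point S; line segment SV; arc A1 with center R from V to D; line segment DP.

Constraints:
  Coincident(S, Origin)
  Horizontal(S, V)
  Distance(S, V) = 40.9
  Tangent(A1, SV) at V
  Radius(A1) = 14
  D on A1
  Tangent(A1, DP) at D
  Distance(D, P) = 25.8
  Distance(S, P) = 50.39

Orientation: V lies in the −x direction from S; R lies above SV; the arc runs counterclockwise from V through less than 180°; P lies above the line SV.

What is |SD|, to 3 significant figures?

31.0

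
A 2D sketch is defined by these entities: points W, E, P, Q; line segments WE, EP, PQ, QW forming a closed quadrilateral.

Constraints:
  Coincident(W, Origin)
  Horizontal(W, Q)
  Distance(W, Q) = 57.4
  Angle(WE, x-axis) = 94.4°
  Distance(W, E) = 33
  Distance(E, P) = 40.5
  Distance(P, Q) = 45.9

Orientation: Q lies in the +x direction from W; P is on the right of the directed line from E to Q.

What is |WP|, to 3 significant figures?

12.8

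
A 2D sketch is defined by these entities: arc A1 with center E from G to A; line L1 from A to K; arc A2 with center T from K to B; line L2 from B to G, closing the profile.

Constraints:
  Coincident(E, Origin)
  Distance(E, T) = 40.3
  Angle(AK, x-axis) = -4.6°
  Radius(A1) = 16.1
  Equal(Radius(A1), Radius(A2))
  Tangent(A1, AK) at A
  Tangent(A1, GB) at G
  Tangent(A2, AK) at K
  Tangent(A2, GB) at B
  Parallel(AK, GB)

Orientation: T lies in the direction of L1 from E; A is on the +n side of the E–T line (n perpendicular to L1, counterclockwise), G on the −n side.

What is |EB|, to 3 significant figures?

43.4

The slot axis is L1's direction at -4.6°, so u = (cos -4.6°, sin -4.6°) = (0.997, -0.0802) and n = (−sin -4.6°, cos -4.6°) = (0.0802, 0.997). E is at the origin and T lies 40.3 along u from E, so T = 40.3·u = (40.2, -3.23). Tangency of A1 to both parallel lines with radius 16.1 puts A and G at E ± 16.1·n: A = (1.29, 16.0), G = (-1.29, -16.0). Equal radii place K and B the same way about T: K = T + 16.1·n = (41.5, 12.8), B = T − 16.1·n = (38.9, -19.3). Then |EB| = |B − E| = 43.4.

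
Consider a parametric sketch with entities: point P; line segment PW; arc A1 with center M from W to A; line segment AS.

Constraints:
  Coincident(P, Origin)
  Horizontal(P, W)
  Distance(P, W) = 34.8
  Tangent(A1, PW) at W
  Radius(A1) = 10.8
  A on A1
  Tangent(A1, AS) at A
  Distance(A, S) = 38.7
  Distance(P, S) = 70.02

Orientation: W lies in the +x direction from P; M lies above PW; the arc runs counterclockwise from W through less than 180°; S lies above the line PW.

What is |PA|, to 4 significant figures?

46.36

Checks: ∠(MW, WP) = 90.00° ✓; |MW| = 10.80 ✓; |MA| = 10.80 ✓; ∠(MA, AS) = 90.00° ✓; |AS| = 38.70 ✓; |PS| = 70.02 ✓.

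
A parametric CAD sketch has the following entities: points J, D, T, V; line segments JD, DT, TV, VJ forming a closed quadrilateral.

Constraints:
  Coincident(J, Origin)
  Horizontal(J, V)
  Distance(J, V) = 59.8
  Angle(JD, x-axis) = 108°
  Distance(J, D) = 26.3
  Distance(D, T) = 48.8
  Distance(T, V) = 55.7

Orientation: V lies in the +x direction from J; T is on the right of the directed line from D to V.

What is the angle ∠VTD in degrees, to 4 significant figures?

87.43°

Checks: |DT| = 48.80 ✓; |TV| = 55.70 ✓.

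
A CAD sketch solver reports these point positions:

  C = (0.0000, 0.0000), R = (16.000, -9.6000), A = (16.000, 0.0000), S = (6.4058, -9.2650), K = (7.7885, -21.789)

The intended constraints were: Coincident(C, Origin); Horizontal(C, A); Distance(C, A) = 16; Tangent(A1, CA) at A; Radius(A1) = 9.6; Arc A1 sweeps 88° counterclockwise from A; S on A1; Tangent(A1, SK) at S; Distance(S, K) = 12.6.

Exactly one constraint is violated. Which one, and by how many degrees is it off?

Tangent(A1, SK) at S — off by 8.30°.

C = (0.00, 0.00) ✓; C.y = 0.00, A.y = 0.00 ✓; |CA| = 16.00 ✓; ∠(RA, AC) = 90.00° ✓; |RA| = 9.600 ✓; bearing(R→S) − bearing(R→A) = 88.00° ✓; |RS| = 9.600 ✓; ∠(RS, SK) = 81.70° ✗; |SK| = 12.60 ✓.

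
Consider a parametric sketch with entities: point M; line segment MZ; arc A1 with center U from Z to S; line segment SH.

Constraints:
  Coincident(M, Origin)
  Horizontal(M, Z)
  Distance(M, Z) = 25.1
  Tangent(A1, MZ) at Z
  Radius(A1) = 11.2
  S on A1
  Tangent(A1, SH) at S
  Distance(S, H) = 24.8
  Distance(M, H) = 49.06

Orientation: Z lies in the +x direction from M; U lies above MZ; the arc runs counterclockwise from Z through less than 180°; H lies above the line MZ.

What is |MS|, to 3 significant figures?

38.5

Checks: M.y = 0.00, Z.y = 0.00 ✓; |US| = 11.20 ✓; ∠(US, SH) = 90.00° ✓; |SH| = 24.80 ✓; |MH| = 49.06 ✓.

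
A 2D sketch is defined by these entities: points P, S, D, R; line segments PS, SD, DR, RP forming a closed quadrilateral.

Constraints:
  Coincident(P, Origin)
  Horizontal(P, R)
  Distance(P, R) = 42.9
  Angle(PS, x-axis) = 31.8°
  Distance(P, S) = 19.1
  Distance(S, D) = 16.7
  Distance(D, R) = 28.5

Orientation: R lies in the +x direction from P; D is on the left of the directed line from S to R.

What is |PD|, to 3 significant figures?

35.2

Checks: |PR| = 42.90 ✓; |PS| = 19.10 ✓; |SD| = 16.70 ✓; |DR| = 28.50 ✓.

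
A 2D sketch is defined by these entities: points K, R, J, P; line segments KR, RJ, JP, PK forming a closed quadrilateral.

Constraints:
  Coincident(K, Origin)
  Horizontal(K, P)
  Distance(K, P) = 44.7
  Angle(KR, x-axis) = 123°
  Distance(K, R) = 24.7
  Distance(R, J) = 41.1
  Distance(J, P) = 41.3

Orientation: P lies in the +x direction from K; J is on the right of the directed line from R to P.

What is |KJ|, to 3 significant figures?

16.6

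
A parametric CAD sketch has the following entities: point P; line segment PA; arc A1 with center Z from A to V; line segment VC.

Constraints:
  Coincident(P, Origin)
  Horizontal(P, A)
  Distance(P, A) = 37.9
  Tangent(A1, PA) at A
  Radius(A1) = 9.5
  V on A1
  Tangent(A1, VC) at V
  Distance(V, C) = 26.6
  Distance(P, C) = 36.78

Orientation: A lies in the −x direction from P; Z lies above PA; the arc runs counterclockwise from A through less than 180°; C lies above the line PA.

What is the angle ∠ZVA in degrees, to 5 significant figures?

55.268°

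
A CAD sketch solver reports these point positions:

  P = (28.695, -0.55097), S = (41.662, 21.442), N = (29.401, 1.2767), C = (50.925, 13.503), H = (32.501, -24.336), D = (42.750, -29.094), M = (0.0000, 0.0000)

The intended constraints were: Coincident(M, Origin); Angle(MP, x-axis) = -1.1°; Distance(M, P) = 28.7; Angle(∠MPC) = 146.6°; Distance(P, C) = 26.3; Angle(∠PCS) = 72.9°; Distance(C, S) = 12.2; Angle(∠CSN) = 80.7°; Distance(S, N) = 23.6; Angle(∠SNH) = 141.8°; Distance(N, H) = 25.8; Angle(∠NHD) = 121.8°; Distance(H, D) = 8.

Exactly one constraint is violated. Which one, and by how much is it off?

Distance(H, D) = 8 — off by 3.30.

M = (0.00, 0.00) ✓; MP at -1.100° ✓; |MP| = 28.70 ✓; ∠MPC = 146.6° ✓; |PC| = 26.30 ✓; ∠PCS = 72.90° ✓; |CS| = 12.20 ✓; ∠CSN = 80.70° ✓; |SN| = 23.60 ✓; ∠SNH = 141.8° ✓; |NH| = 25.80 ✓; ∠NHD = 121.8° ✓; |HD| = 11.30 ✗.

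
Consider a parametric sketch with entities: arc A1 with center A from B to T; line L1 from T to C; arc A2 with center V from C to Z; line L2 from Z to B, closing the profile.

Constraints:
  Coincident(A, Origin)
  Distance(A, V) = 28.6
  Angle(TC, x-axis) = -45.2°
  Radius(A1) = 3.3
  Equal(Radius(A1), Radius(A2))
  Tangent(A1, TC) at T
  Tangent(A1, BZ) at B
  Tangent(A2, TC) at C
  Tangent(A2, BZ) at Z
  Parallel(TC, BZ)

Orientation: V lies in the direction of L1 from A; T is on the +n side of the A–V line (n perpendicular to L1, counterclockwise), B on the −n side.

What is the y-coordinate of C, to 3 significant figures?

-18.0

The slot axis is L1's direction at -45.2°, so u = (cos -45.2°, sin -45.2°) = (0.705, -0.710) and n = (−sin -45.2°, cos -45.2°) = (0.710, 0.705). A is at the origin and V lies 28.6 along u from A, so V = 28.6·u = (20.2, -20.3). Tangency of A1 to both parallel lines with radius 3.3 puts T and B at A ± 3.3·n: T = (2.34, 2.33), B = (-2.34, -2.33). Equal radii place C and Z the same way about V: C = V + 3.3·n = (22.5, -18.0), Z = V − 3.3·n = (17.8, -22.6). So C.y = -18.0.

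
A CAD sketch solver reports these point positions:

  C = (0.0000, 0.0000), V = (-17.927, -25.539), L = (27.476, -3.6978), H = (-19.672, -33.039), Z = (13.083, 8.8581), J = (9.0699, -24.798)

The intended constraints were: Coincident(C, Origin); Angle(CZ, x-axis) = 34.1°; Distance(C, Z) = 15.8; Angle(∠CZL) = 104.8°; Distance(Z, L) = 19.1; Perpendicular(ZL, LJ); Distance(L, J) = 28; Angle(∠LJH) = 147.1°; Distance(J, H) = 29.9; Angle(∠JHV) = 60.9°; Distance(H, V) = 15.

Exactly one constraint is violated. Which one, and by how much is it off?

Distance(H, V) = 15 — off by 7.30.

C = (0.00, 0.00) ✓; CZ at 34.10° ✓; |CZ| = 15.80 ✓; ∠CZL = 104.8° ✓; |ZL| = 19.10 ✓; ∠(ZL, LJ) = 90.00° ✓; |LJ| = 28.00 ✓; ∠LJH = 147.1° ✓; |JH| = 29.90 ✓; ∠JHV = 60.90° ✓; |HV| = 7.700 ✗.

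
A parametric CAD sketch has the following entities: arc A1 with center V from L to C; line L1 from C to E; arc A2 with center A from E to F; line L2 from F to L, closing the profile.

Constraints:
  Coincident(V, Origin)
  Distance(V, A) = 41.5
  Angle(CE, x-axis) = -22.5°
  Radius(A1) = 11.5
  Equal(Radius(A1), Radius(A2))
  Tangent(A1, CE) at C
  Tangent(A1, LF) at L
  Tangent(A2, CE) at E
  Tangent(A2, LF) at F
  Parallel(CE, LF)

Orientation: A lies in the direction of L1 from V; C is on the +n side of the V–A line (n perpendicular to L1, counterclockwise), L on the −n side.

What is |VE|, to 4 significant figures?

43.06

The slot axis is L1's direction at -22.5°, so u = (cos -22.5°, sin -22.5°) = (0.9239, -0.3827) and n = (−sin -22.5°, cos -22.5°) = (0.3827, 0.9239). V is at the origin and A lies 41.5 along u from V, so A = 41.5·u = (38.34, -15.88). Tangency of A1 to both parallel lines with radius 11.5 puts C and L at V ± 11.5·n: C = (4.401, 10.62), L = (-4.401, -10.62). Equal radii place E and F the same way about A: E = A + 11.5·n = (42.74, -5.257), F = A − 11.5·n = (33.94, -26.51). Then |VE| = |E − V| = 43.06.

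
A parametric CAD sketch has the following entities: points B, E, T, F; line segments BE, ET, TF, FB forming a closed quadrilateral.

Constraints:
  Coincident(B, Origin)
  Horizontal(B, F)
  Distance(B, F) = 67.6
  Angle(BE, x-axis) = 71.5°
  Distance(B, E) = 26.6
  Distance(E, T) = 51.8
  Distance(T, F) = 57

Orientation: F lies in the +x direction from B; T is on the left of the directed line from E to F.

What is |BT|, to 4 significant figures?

74.78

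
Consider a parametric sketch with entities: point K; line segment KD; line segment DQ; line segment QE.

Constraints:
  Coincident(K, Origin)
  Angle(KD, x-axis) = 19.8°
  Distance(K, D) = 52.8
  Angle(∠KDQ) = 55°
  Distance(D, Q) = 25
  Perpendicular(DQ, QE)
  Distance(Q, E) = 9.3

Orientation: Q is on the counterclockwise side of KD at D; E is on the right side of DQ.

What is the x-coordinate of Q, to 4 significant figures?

29.25

K is at the origin; KD runs at 19.8° with length 52.8, so D = 52.8·(cos 19.8°, sin 19.8°) = (49.68, 17.89). ∠KDQ = 55.0°, so DQ runs at 19.8° + (180° − 55.0°) = 144.8° from the x-axis; with |DQ| = 25.0, Q = D + 25.0·(cos 144.8°, sin 144.8°) = (29.25, 32.30). So Q.x = 29.25.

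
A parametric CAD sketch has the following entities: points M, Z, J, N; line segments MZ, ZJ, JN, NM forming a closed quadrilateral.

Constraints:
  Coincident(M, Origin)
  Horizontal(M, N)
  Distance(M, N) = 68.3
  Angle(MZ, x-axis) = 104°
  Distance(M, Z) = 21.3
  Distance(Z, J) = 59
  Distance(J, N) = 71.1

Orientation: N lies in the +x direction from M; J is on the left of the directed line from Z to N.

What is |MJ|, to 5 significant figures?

72.605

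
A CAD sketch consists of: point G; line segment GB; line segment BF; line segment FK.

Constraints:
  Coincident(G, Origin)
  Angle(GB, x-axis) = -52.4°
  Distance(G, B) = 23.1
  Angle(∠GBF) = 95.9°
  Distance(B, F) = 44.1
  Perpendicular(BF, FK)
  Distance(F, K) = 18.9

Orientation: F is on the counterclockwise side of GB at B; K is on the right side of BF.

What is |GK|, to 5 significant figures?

62.559

G is at the origin; GB runs at -52.4° with length 23.1, so B = 23.1·(cos -52.4°, sin -52.4°) = (14.094, -18.302). ∠GBF = 95.9°, so BF runs at -52.4° + (180° − 95.9°) = 31.700° from the x-axis; with |BF| = 44.1, F = B + 44.1·(cos 31.700°, sin 31.700°) = (51.615, 4.8714). BF is perpendicular to FK; with |FK| = 18.9 on the right of BF, K = F + 18.9·(0.52547, -0.85081) = (61.547, -11.209). Then |GK| = |K − G| = 62.559.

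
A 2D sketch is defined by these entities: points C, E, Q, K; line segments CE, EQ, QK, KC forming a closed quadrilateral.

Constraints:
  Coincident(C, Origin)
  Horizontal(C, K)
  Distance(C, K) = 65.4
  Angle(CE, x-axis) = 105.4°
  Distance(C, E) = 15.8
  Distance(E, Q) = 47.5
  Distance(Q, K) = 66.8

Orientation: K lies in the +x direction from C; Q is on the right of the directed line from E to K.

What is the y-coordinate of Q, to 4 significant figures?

-31.10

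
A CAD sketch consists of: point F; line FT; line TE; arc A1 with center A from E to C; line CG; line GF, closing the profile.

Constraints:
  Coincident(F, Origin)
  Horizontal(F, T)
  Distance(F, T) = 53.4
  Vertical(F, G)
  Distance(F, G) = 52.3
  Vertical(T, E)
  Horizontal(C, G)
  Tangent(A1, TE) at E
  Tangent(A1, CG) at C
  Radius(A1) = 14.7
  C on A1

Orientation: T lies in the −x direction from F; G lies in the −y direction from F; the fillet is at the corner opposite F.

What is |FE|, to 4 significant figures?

65.31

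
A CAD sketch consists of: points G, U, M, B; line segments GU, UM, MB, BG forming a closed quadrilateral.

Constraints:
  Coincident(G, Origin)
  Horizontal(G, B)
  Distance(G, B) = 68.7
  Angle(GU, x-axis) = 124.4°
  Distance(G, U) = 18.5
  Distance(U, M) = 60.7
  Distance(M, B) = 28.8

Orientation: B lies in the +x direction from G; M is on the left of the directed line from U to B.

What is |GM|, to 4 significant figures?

54.45

G is at the origin; G and B share the same y with |GB| = 68.7 and B in +x, so B = (68.7, 0). GU runs at 124.4° with |GU| = 18.5, so U = (-10.45, 15.26). M is determined by |UM| = 60.7 and |MB| = 28.8 together: it lies at the intersection of circle(U, 60.7) and circle(B, 28.8). With |UB| = 80.61, the foot of the radical line on UB is 58.01 from U and the perpendicular offset is √(60.7² − 58.01²) = 17.86. Taking the left-of-UB solution: M = (49.89, 21.81).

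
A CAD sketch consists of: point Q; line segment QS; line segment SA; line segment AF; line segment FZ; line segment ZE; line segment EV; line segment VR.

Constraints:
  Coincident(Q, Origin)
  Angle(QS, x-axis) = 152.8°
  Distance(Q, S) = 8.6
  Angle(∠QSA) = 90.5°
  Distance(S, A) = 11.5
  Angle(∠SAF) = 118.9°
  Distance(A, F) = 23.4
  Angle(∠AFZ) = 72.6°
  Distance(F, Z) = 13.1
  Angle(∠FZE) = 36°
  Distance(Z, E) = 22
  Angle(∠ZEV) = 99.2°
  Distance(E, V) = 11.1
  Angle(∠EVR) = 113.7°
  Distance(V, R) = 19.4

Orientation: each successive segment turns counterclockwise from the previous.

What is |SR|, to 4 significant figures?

44.54

Q is at the origin; QS runs at 152.8° with length 8.6, so S = (-7.649, 3.931). ∠QSA = 90.5° gives SA at -117.7° from the x-axis; with |SA| = 11.5, A = (-12.99, -6.251). ∠SAF = 118.9° gives AF at -56.60° from the x-axis; with |AF| = 23.4, F = (-0.1134, -25.79). ∠AFZ = 72.6° gives FZ at 50.80° from the x-axis; with |FZ| = 13.1, Z = (8.166, -15.63). ∠FZE = 36.0° gives ZE at -165.2° from the x-axis; with |ZE| = 22.0, E = (-13.10, -21.25). ∠ZEV = 99.2° gives EV at -84.40° from the x-axis; with |EV| = 11.1, V = (-12.02, -32.30). ∠EVR = 113.7° gives VR at -18.10° from the x-axis; with |VR| = 19.4, R = (6.419, -38.33). Then |SR| = |R − S| = 44.54.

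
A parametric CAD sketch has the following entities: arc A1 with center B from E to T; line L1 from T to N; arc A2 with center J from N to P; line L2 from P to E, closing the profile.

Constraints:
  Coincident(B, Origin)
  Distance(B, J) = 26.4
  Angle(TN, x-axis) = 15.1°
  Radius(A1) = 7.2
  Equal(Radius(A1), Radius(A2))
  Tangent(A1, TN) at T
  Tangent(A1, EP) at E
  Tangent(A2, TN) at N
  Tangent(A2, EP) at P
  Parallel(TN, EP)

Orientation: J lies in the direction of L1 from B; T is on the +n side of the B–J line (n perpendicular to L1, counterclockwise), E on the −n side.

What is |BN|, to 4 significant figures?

27.36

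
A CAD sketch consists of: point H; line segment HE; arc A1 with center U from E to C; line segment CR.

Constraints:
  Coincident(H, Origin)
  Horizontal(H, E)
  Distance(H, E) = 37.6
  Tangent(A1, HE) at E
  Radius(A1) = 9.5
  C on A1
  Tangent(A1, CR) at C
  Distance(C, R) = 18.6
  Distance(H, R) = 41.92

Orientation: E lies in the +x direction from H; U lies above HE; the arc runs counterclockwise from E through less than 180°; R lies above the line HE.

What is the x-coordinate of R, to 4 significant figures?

30.23

H is at the origin; H and E share the same y with |HE| = 37.6 and E on the +x side, so E = (37.60, 0.000). Tangency of A1 to HE means the radius UE is perpendicular to HE, so U = E + (0, 9.5) = (37.60, 9.500). Since UC ⟂ CR (tangency), |UR| = √(9.5² + 18.6²) = 20.89 regardless of where C sits on A1. So R lies on both circle(H, 41.92) and circle(U, 20.89); the above-HE intersection is R = (30.23, 29.04). C is the foot of the tangent from R: C = (43.99, 16.53).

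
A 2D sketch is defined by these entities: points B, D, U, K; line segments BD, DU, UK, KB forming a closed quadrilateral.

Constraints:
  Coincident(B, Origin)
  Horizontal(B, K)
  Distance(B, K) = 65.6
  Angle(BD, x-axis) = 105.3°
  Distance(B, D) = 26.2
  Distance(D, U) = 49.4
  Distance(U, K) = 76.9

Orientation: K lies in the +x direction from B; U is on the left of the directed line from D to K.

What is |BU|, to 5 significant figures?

68.407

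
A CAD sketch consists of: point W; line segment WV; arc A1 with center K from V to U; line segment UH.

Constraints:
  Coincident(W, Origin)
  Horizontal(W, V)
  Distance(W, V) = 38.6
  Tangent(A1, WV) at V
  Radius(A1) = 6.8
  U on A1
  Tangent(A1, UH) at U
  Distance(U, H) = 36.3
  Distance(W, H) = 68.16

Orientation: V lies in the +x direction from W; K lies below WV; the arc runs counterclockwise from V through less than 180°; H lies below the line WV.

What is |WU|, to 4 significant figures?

34.98

Checks: W.y = 0.00, V.y = 0.00 ✓; |KU| = 6.800 ✓; ∠(KU, UH) = 90.00° ✓; |UH| = 36.30 ✓; |WH| = 68.16 ✓.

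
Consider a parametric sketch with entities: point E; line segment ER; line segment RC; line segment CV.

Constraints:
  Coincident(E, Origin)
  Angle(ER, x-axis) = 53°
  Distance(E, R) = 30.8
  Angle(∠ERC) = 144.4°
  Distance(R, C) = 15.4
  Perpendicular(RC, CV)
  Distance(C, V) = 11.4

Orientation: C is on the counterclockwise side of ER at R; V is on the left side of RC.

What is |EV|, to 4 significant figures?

40.97

E is at the origin; ER runs at 53.0° with length 30.8, so R = 30.8·(cos 53.0°, sin 53.0°) = (18.54, 24.60). ∠ERC = 144.4°, so RC runs at 53.0° + (180° − 144.4°) = 88.60° from the x-axis; with |RC| = 15.4, C = R + 15.4·(cos 88.60°, sin 88.60°) = (18.91, 39.99). RC is perpendicular to CV; with |CV| = 11.4 on the left of RC, V = C + 11.4·(-0.9997, 0.02443) = (7.516, 40.27). Then |EV| = |V − E| = 40.97.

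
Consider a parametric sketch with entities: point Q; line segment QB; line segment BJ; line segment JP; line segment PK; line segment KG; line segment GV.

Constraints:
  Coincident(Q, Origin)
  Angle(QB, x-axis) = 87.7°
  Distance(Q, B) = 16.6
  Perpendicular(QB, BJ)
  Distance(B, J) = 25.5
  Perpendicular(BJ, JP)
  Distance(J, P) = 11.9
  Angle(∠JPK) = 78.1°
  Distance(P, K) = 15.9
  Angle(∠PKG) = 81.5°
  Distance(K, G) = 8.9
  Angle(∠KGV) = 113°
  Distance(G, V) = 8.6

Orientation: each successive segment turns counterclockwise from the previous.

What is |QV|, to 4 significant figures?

27.34

Q is at the origin; QB runs at 87.7° with length 16.6, so B = (0.6662, 16.59). The perpendicularity gives BJ at right angles to QB, so BJ runs at 177.7°; with |BJ| = 25.5, J = (-24.81, 17.61). BJ ⟂ JP, so JP runs at -92.30°; with |JP| = 11.9, P = (-25.29, 5.720). ∠JPK = 78.1° gives PK at 9.600° from the x-axis; with |PK| = 15.9, K = (-9.614, 8.371). ∠PKG = 81.5° gives KG at 108.1° from the x-axis; with |KG| = 8.9, G = (-12.38, 16.83). ∠KGV = 113.0° gives GV at 175.1° from the x-axis; with |GV| = 8.6, V = (-20.95, 17.57). Then |QV| = |V − Q| = 27.34.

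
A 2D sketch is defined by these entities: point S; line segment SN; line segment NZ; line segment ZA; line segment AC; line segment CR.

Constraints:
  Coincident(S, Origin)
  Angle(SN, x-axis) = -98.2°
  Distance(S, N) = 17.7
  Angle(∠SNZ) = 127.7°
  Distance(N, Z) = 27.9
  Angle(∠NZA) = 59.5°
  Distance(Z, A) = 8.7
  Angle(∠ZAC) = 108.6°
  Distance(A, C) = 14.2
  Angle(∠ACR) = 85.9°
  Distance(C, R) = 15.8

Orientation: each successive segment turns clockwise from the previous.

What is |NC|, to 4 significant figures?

10.62

S is at the origin; SN runs at -98.2° with length 17.7, so N = (-2.525, -17.52). ∠SNZ = 127.7° gives NZ at -150.5° from the x-axis; with |NZ| = 27.9, Z = (-26.81, -31.26). ∠NZA = 59.5° gives ZA at 89.00° from the x-axis; with |ZA| = 8.7, A = (-26.66, -22.56). ∠ZAC = 108.6° gives AC at 17.60° from the x-axis; with |AC| = 14.2, C = (-13.12, -18.27). Then |NC| = |C − N| = 10.62.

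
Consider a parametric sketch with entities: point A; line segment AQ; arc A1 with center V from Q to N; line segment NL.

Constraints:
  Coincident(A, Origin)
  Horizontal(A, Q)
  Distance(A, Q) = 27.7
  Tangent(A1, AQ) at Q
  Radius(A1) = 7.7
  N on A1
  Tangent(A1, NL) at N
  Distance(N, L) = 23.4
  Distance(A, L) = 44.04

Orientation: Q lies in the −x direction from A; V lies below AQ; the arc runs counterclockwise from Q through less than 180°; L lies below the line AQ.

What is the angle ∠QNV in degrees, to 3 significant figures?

38.6°

Checks: |VN| = 7.700 ✓; ∠(VN, NL) = 90.00° ✓; |NL| = 23.40 ✓; |AL| = 44.04 ✓.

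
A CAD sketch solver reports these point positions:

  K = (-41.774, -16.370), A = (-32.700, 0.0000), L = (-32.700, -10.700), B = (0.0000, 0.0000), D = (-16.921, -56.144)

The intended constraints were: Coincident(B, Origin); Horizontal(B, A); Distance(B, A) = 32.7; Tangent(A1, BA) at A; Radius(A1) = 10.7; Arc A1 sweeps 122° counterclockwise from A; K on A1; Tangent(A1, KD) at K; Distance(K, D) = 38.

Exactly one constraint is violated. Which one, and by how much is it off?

Distance(K, D) = 38 — off by 8.90.

B = (0.00, 0.00) ✓; B.y = 0.00, A.y = 0.00 ✓; |BA| = 32.70 ✓; ∠(LA, AB) = 90.00° ✓; |LA| = 10.70 ✓; bearing(L→K) − bearing(L→A) = 122.0° ✓; |LK| = 10.70 ✓; ∠(LK, KD) = 90.00° ✓; |KD| = 46.90 ✗.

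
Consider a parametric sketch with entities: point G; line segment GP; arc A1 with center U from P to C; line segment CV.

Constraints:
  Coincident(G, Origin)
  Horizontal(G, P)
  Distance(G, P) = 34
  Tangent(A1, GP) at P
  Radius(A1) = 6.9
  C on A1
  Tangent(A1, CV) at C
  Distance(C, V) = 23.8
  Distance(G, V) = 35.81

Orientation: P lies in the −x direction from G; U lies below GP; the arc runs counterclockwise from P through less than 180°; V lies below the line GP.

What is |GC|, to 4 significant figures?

40.58

Checks: G = (0.00, 0.00) ✓; |UC| = 6.900 ✓; ∠(UC, CV) = 90.00° ✓; |CV| = 23.80 ✓; |GV| = 35.81 ✓.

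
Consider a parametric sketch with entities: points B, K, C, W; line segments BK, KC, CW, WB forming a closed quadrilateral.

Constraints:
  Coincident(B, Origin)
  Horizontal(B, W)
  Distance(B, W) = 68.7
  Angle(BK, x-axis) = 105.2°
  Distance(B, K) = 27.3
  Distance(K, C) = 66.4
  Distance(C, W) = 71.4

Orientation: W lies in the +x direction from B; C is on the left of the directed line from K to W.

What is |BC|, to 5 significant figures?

81.046

Checks: B = (0.00, 0.00) ✓; |KC| = 66.40 ✓; |CW| = 71.40 ✓.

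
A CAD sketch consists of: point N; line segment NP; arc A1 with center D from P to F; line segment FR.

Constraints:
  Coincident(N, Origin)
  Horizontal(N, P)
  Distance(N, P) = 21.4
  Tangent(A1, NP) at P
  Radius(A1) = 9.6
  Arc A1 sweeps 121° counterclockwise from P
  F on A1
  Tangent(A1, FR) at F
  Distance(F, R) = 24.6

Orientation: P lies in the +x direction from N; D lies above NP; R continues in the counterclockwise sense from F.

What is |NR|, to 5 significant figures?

39.461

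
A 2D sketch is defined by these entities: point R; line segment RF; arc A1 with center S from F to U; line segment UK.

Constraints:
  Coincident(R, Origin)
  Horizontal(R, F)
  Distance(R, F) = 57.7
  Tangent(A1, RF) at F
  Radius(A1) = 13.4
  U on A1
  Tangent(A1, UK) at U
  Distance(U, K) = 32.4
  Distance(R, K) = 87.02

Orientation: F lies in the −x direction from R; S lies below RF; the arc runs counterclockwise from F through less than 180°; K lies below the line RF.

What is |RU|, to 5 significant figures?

71.936

Checks: |SU| = 13.40 ✓; ∠(SU, UK) = 90.00° ✓; |UK| = 32.40 ✓; |RK| = 87.02 ✓.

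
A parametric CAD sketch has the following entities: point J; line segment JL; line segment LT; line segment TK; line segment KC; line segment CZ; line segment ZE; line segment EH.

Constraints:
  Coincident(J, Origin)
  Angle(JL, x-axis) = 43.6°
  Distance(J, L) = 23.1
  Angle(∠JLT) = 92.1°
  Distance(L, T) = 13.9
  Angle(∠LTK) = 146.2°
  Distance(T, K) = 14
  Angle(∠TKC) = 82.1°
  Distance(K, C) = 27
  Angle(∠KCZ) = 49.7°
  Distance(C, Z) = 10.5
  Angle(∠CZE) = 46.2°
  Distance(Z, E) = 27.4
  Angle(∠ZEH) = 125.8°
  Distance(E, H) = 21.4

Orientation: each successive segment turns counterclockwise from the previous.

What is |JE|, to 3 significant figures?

31.0

J is at the origin; JL runs at 43.6° with length 23.1, so L = (16.7, 15.9). ∠JLT = 92.1° gives LT at 132° from the x-axis; with |LT| = 13.9, T = (7.52, 26.3). ∠LTK = 146.2° gives TK at 165° from the x-axis; with |TK| = 14.0, K = (-6.02, 29.9). ∠TKC = 82.1° gives KC at -96.8° from the x-axis; with |KC| = 27.0, C = (-9.22, 3.08). ∠KCZ = 49.7° gives CZ at 33.5° from the x-axis; with |CZ| = 10.5, Z = (-0.465, 8.88). ∠CZE = 46.2° gives ZE at 167° from the x-axis; with |ZE| = 27.4, E = (-27.2, 14.9). Then |JE| = |E − J| = 31.0.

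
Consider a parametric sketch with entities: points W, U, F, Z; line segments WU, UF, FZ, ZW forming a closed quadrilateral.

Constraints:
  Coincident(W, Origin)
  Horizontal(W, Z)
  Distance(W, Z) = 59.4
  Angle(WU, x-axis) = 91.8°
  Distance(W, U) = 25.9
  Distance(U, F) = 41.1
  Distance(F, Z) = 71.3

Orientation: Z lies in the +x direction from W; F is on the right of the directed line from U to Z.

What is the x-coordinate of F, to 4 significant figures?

-10.50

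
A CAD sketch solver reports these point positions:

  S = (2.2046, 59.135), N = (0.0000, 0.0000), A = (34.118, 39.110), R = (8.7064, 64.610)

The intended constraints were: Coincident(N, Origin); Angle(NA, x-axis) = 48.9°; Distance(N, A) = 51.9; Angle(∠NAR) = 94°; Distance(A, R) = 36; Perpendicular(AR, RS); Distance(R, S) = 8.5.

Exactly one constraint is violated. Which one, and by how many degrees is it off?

Perpendicular(AR, RS) — off by 4.80°.

N = (0.00, 0.00) ✓; NA at 48.90° ✓; |NA| = 51.90 ✓; ∠NAR = 94.00° ✓; |AR| = 36.00 ✓; ∠(AR, RS) = 85.20° ✗; |RS| = 8.500 ✓.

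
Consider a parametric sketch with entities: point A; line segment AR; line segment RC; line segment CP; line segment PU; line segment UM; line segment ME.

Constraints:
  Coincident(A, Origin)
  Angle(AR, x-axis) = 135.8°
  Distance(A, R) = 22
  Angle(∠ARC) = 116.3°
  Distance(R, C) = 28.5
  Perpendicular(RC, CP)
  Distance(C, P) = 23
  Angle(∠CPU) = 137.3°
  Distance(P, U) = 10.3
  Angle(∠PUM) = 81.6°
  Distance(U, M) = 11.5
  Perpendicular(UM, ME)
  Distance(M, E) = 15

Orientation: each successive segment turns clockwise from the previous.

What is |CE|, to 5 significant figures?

12.461

A is at the origin; AR runs at 135.8° with length 22.0, so R = (-15.772, 15.338). ∠ARC = 116.3° gives RC at 72.100° from the x-axis; with |RC| = 28.5, C = (-7.0124, 42.458). The perpendicularity gives CP at right angles to RC, so CP runs at -17.900°; with |CP| = 23.0, P = (14.874, 35.389). ∠CPU = 137.3° gives PU at -60.600° from the x-axis; with |PU| = 10.3, U = (19.931, 26.415). ∠PUM = 81.6° gives UM at -159.00° from the x-axis; with |UM| = 11.5, M = (9.1944, 22.294). UM is perpendicular to ME, so ME runs at 111.00°; with |ME| = 15.0, E = (3.8189, 36.298). Then |CE| = |E − C| = 12.461.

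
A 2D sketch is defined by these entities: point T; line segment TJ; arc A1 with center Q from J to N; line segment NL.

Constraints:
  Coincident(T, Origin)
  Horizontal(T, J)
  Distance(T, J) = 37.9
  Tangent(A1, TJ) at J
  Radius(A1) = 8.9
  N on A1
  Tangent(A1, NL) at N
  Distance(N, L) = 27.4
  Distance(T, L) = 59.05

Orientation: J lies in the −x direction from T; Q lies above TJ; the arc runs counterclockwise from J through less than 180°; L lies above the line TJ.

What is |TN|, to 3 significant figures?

33.7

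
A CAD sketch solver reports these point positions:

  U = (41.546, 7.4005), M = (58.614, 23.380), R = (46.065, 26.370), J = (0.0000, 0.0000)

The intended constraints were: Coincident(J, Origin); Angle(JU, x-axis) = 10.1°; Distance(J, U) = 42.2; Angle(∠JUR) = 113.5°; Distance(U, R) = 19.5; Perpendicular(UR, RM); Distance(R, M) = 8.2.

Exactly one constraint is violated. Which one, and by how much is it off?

Distance(R, M) = 8.2 — off by 4.70.

J = (0.00, 0.00) ✓; JU at 10.10° ✓; |JU| = 42.20 ✓; ∠JUR = 113.5° ✓; |UR| = 19.50 ✓; ∠(UR, RM) = 90.00° ✓; |RM| = 12.90 ✗.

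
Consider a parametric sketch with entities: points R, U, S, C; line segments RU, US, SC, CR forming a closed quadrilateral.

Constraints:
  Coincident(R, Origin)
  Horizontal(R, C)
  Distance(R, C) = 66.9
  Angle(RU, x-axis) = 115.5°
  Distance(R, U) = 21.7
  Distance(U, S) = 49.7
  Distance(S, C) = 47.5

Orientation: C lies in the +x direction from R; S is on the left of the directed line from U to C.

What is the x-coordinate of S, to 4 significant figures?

37.19

R is at the origin; R and C share the same y with |RC| = 66.9 and C in +x, so C = (66.9, 0). RU runs at 115.5° with |RU| = 21.7, so U = (-9.342, 19.59). S is determined by |US| = 49.7 and |SC| = 47.5 together: it lies at the intersection of circle(U, 49.7) and circle(C, 47.5). With |UC| = 78.72, the foot of the radical line on UC is 40.72 from U and the perpendicular offset is √(49.7² − 40.72²) = 28.50. Taking the left-of-UC solution: S = (37.19, 37.06).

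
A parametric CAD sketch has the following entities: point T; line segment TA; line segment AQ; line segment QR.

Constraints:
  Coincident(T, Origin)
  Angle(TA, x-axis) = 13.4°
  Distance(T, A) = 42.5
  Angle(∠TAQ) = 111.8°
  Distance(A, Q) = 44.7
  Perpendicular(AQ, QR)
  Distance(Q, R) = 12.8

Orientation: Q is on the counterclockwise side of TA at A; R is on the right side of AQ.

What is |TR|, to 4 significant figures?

79.93

∠TAQ = 111.8°, so AQ runs at 13.4° + (180° − 111.8°) = 81.60° from the x-axis; with |AQ| = 44.7, Q = A + 44.7·(cos 81.60°, sin 81.60°) = (47.87, 54.07). The perpendicularity gives QR at right angles to AQ; with |QR| = 12.8 on the right of AQ, R = Q + 12.8·(0.9893, -0.1461) = (60.54, 52.20). Then |TR| = |R − T| = 79.93.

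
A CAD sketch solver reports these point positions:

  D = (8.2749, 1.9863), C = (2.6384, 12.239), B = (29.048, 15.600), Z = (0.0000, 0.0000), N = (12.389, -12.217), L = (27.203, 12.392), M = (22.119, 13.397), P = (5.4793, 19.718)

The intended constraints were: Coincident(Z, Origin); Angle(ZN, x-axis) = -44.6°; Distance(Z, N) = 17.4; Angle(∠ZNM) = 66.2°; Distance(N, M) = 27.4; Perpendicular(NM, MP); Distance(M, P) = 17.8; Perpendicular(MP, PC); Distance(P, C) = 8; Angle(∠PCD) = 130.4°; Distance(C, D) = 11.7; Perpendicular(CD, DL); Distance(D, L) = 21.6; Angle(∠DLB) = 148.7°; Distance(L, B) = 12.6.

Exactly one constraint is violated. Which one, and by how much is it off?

Distance(L, B) = 12.6 — off by 8.90.

Z = (0.00, 0.00) ✓; ZN at -44.60° ✓; |ZN| = 17.40 ✓; ∠ZNM = 66.20° ✓; |NM| = 27.40 ✓; ∠(NM, MP) = 90.00° ✓; |MP| = 17.80 ✓; ∠(MP, PC) = 90.00° ✓; |PC| = 8.000 ✓; ∠PCD = 130.4° ✓; |CD| = 11.70 ✓; ∠(CD, DL) = 90.00° ✓; |DL| = 21.60 ✓; ∠DLB = 148.7° ✓; |LB| = 3.701 ✗.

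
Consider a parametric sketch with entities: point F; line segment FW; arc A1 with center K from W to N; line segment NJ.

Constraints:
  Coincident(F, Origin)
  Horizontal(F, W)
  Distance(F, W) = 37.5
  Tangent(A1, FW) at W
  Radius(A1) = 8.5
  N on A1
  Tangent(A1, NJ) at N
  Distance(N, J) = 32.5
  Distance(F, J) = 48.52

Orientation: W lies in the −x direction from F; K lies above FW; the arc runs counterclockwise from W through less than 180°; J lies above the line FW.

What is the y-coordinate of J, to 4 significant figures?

40.38

F is at the origin; FW is horizontal with |FW| = 37.5 and W on the −x side, so W = (-37.50, 0.000). Since A1 is tangent to FW there, KW ⟂ FW, so K = W + (0, 8.5) = (-37.50, 8.500). Since KN ⟂ NJ (tangency), |KJ| = √(8.5² + 32.5²) = 33.59 regardless of where N sits on A1. So J lies on both circle(F, 48.52) and circle(K, 33.59); the above-FW intersection is J = (-26.90, 40.38). N is the foot of the tangent from J: N = (-29.02, 7.947).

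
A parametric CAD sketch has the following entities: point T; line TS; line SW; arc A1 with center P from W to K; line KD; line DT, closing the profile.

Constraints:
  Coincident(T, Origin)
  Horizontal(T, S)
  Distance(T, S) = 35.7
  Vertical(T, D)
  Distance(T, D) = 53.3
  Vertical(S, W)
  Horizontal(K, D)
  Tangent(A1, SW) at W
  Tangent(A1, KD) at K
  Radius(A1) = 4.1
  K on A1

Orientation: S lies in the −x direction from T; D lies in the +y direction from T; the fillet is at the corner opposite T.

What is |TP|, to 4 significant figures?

58.47

TD is vertical with |TD| = 53.3 and D on the +y side, so D = (0.000, 53.30). The virtual corner opposite T is at (-35.70, 53.30). The tangent condition forces PW to be normal to SW and since A1 is tangent to KD there, PK ⟂ KD, with radius 4.1, so the center P sits 4.1 in from both sides at P = (-31.60, 49.20). Then |TP| = |P − T| = 58.47.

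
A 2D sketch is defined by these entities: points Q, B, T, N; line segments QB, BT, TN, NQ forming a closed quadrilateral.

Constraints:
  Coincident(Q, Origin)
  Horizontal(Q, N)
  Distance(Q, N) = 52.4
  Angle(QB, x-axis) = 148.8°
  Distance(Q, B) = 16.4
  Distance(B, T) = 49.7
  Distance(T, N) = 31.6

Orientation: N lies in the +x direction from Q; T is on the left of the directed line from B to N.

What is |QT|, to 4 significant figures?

41.24

Q is at the origin; QN is horizontal with |QN| = 52.4 and N in +x, so N = (52.4, 0). QB runs at 148.8° with |QB| = 16.4, so B = (-14.03, 8.496). T is determined by |BT| = 49.7 and |TN| = 31.6 together: it lies at the intersection of circle(B, 49.7) and circle(N, 31.6). With |BN| = 66.97, the foot of the radical line on BN is 44.47 from B and the perpendicular offset is √(49.7² − 44.47²) = 22.19. Taking the left-of-BN solution: T = (32.90, 24.86).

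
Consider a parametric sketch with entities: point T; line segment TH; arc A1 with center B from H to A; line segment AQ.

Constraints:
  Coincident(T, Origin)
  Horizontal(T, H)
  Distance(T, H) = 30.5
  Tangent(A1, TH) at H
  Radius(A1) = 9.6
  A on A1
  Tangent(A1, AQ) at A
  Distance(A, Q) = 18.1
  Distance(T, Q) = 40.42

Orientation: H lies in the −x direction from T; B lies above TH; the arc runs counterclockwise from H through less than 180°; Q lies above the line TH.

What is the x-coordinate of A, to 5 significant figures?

-21.416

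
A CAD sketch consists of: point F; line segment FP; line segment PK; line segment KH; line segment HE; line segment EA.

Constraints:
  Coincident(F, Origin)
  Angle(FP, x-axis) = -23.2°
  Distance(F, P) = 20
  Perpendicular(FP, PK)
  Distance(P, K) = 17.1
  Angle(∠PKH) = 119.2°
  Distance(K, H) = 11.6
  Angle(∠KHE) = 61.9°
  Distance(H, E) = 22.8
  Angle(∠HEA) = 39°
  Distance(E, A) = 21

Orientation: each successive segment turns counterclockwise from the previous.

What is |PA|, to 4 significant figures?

16.30

F is at the origin; FP runs at -23.2° with length 20.0, so P = (18.38, -7.879). FP ⟂ PK, so PK runs at 66.80°; with |PK| = 17.1, K = (25.12, 7.838). ∠PKH = 119.2° gives KH at 127.6° from the x-axis; with |KH| = 11.6, H = (18.04, 17.03). ∠KHE = 61.9° gives HE at -114.3° from the x-axis; with |HE| = 22.8, E = (8.659, -3.751). ∠HEA = 39.0° gives EA at 26.70° from the x-axis; with |EA| = 21.0, A = (27.42, 5.685). Then |PA| = |A − P| = 16.30.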